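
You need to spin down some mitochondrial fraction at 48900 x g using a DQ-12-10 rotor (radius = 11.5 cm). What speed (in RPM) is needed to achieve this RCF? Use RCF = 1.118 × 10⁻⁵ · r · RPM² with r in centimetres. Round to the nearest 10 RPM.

48,900 = 1.118 × 10⁻⁵ × 11.5 × N²
N² = 48,900 / (12.857 × 10⁻⁵) = 380,337,559
N ≈ √380,337,559 ≈ 19,502.2

N ≈ 19500 RPM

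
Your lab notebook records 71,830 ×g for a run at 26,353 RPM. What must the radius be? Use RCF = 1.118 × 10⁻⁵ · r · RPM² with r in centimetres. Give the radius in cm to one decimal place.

71830 = 1.118 × 10⁻⁵ × r × (26353)²
r = 71830 / (1.118 × 10⁻⁵ × 694,480,609) = 71830 / 7764.293 ≈ 9.251 cm

9.3 cm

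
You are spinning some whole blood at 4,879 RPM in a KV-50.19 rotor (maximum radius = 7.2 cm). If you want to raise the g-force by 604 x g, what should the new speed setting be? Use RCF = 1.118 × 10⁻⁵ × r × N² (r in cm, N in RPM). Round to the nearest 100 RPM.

Current RCF = 1.118 × 10⁻⁵ × 7.2 × (4879)² = 1.118 × 10⁻⁵ × 7.2 × 23,804,641 ≈ 1,916.2 × g
Target RCF = 1,916.2 + 604 = 2,520.2 × g
N² = 2,520.2 / (8.0496 × 10⁻⁵) = 31,308,388
N ≈ √31,308,388 ≈ 5,595.4

5600 RPM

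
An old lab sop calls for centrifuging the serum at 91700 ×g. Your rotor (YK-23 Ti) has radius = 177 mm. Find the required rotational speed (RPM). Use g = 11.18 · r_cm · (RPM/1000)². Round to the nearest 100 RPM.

N ≈ 21500 RPM

r = 177 mm = 17.7 cm
91,700 = 11.18 × 17.7 × (N/1000)²
(N/1000)² = 91,700 / 197.886 = 463.3981
N = 1000 × √463.3981 ≈ 21,526.7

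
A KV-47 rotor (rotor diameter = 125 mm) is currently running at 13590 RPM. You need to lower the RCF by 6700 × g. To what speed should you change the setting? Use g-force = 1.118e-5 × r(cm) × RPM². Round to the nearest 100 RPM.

r = 125 mm / 2 = 62.5 mm = 6.25 cm
Current RCF = 1.118 × 10⁻⁵ × 6.25 × (13590)² = 1.118 × 10⁻⁵ × 6.25 × 184,688,100 ≈ 12,905.1 × g
Target RCF = 12,905.1 − 6,700 = 6,205.1 × g
N² = 6,205.1 / (6.9875 × 10⁻⁵) = 88,802,862
N ≈ √88,802,862 ≈ 9,423.5

9400 RPM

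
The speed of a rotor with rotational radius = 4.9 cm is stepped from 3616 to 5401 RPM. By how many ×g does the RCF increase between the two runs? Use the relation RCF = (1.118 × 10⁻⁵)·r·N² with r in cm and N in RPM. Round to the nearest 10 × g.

RCF₁ = 1.118 × 10⁻⁵ × 4.9 × (3616)² = 1.118 × 10⁻⁵ × 4.9 × 13,075,456 ≈ 716.3 × g
RCF₂ = 1.118 × 10⁻⁵ × 4.9 × (5401)² = 1.118 × 10⁻⁵ × 4.9 × 29,170,801 ≈ 1,598 × g
Increase = 1,598 − 716.3 = 881.7

880 ×g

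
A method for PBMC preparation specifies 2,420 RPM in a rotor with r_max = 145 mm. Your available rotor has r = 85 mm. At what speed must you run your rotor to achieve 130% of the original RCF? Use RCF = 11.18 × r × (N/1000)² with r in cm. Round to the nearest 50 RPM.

Original rotor: r = 145 mm = 14.5 cm
RCF_original = 11.18 × 14.5 × (2.42)² = 11.18 × 14.5 × 5.8564 ≈ 949.4 × g
Target RCF = 1.3 × 949.4 ≈ 1,234.2 × g
Your rotor: r = 85 mm = 8.5 cm
1,234.2 = 11.18 × 8.5 × (N/1000)²
(N/1000)² = 1,234.2 / 95.03 = 12.98748
N = 1000 × √12.98748 ≈ 3,603.8

3600 RPM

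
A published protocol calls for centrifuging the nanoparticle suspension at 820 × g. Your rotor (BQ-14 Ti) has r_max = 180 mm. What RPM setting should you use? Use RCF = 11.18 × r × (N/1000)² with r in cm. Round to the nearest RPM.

r = 180 mm = 18.0 cm
820 = 11.18 × 18 × (N/1000)²
(N/1000)² = 820 / 201.24 = 4.074737
N = 1000 × √4.074737 ≈ 2,018.6

≈ 2019 RPM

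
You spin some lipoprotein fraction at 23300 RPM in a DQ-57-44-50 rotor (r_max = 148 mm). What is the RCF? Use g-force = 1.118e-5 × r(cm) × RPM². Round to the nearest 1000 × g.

90000 g

r = 148 mm = 14.8 cm
RCF = 1.118 × 10⁻⁵ × r × N²
RCF = 1.118 × 10⁻⁵ × 14.8 × (23300)² = 1.118 × 10⁻⁵ × 14.8 × 542,890,000 ≈ 89,828.8 × g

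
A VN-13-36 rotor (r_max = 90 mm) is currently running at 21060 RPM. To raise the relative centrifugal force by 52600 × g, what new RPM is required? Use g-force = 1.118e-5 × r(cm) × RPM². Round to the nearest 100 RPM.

r = 90 mm = 9.0 cm
Current RCF = 1.118 × 10⁻⁵ × 9 × (21060)² = 1.118 × 10⁻⁵ × 9 × 443,523,600 ≈ 44,627.3 × g
Target RCF = 44,627.3 + 52,600 = 97,227.3 × g
N² = 97,227.3 / (10.062 × 10⁻⁵) = 966,282,051
N ≈ √966,282,051 ≈ 31,085.1

N₂ ≈ 31100 RPM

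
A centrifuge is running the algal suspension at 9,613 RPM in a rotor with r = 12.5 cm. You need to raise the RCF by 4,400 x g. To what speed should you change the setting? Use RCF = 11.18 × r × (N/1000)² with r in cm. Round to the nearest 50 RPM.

11150 RPM

Current RCF = 11.18 × 12.5 × (9.613)² = 11.18 × 12.5 × 92.409769 ≈ 12,914.3 × g
Target RCF = 12,914.3 + 4,400 = 17,314.3 × g
(N/1000)² = 17,314.3 / 139.75 = 123.8948
N = 1000 × √123.8948 ≈ 11,130.8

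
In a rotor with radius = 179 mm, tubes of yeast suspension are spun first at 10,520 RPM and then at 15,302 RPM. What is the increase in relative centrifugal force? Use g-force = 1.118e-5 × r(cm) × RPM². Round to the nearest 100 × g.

r = 179 mm = 17.9 cm
RCF₁ = 1.118 × 10⁻⁵ × 17.9 × (10520)² = 1.118 × 10⁻⁵ × 17.9 × 110,670,400 ≈ 22,147.6 × g
RCF₂ = 1.118 × 10⁻⁵ × 17.9 × (15302)² = 1.118 × 10⁻⁵ × 17.9 × 234,151,204 ≈ 46,858.8 × g
Increase = 46,858.8 − 22,147.6 = 24,711.2

24700 ×g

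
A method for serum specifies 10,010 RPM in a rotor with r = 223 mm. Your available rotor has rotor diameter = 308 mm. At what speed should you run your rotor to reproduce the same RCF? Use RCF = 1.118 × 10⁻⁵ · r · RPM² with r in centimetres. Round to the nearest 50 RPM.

≈ 12050 RPM

Original rotor: r = 223 mm = 22.3 cm
RCF_original = 1.118 × 10⁻⁵ × 22.3 × (10010)² = 1.118 × 10⁻⁵ × 22.3 × 100,200,100 ≈ 24,981.3 × g
Your rotor: r = 308 mm / 2 = 154 mm = 15.4 cm
24,981.3 = 1.118 × 10⁻⁵ × 15.4 × N²
N² = 24,981.3 / (17.2172 × 10⁻⁵) = 145,095,021
N ≈ √145,095,021 ≈ 12,045.5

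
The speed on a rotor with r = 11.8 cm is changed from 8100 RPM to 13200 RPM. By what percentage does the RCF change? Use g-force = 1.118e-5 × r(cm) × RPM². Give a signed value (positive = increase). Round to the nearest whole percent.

RCF ∝ N², so the ratio is (13200/8100)² = (1.629630)² = 2.6557.
Change = 2.6557 − 1 = +1.6557 → +165.6%.

+166%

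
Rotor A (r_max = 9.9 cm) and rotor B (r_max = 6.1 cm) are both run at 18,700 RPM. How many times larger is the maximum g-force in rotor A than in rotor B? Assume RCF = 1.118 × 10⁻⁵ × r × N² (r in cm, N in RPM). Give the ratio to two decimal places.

1.62

At fixed N, RCF ∝ r, so RCF_A/RCF_B = r_A/r_B = 9.9 / 6.1 = 1.6230.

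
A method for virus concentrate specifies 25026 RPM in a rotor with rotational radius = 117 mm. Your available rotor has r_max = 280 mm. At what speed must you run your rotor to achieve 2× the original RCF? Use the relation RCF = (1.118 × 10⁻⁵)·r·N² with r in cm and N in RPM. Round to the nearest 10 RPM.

Original rotor: r = 117 mm = 11.7 cm
RCF_original = 1.118 × 10⁻⁵ × 11.7 × (25026)² = 1.118 × 10⁻⁵ × 11.7 × 626,300,676 ≈ 81,923.9 × g
Target RCF = 2 × 81,923.9 ≈ 163,847.8 × g
Your rotor: r = 280 mm = 28.0 cm
163,847.8 = 1.118 × 10⁻⁵ × 28 × N²
N² = 163,847.8 / (31.304 × 10⁻⁵) = 523,408,510
N ≈ √523,408,510 ≈ 22,878.1

22880 RPM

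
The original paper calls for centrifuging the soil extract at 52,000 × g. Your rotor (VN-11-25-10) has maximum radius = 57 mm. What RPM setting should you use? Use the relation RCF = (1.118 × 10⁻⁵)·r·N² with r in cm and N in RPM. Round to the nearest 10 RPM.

28570 RPM

r = 57 mm = 5.7 cm
RCF = 1.118 × 10⁻⁵ × r × N²
52,000 = 1.118 × 10⁻⁵ × 5.7 × N²
N² = 52,000 / (6.3726 × 10⁻⁵) = 815,993,472
N ≈ √815,993,472 ≈ 28,565.6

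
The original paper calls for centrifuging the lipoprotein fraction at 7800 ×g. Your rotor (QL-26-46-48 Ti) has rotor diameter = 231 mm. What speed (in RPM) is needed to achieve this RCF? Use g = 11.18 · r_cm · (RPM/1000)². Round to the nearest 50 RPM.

7750 RPM

r = 231 mm / 2 = 115.5 mm = 11.55 cm
RCF = 11.18 × r × (N/1000)²
7,800 = 11.18 × 11.55 × (N/1000)²
(N/1000)² = 7,800 / 129.129 = 60.40471
N = 1000 × √60.40471 ≈ 7,772.0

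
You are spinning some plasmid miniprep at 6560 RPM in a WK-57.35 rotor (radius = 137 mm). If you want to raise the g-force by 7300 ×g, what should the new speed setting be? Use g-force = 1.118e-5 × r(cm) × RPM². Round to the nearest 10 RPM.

≈ 9520 RPM

r = 137 mm = 13.7 cm
Current RCF = 1.118 × 10⁻⁵ × 13.7 × (6560)² = 1.118 × 10⁻⁵ × 13.7 × 43,033,600 ≈ 6,591.3 × g
Target RCF = 6,591.3 + 7,300 = 13,891.3 × g
N² = 13,891.3 / (15.3166 × 10⁻⁵) = 90,694,410
N ≈ √90,694,410 ≈ 9,523.4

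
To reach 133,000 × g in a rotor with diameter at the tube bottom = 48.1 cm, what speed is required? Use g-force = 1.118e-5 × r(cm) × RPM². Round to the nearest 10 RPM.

22240 RPM

r = 48.1 / 2 = 24.05 cm
133,000 = 1.118 × 10⁻⁵ × 24.05 × N²
N² = 133,000 / (26.8879 × 10⁻⁵) = 494,646,291
N ≈ √494,646,291 ≈ 22,240.6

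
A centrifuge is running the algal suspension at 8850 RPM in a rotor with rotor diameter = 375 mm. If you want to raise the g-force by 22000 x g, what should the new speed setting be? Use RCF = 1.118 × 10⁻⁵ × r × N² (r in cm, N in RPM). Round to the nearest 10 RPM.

13540 RPM

r = 375 mm / 2 = 187.5 mm = 18.75 cm
Current RCF = 1.118 × 10⁻⁵ × 18.75 × (8850)² = 1.118 × 10⁻⁵ × 18.75 × 78,322,500 ≈ 16,418.4 × g
Target RCF = 16,418.4 + 22,000 = 38,418.4 × g
N² = 38,418.4 / (20.9625 × 10⁻⁵) = 183,272,033
N ≈ √183,272,033 ≈ 13,537.8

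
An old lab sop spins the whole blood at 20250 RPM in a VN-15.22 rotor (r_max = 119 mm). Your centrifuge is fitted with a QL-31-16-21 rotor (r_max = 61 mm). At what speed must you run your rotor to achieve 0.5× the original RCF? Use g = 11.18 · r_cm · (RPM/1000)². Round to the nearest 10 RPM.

≈ 20000 RPM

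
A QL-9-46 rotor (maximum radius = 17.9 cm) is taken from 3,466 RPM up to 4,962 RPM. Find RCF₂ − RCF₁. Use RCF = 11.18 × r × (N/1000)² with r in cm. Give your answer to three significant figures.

≈ 2520 x g

RCF₁ = 11.18 × 17.9 × (3.466)² = 11.18 × 17.9 × 12.013156 ≈ 2,404.1 × g
RCF₂ = 11.18 × 17.9 × (4.962)² = 11.18 × 17.9 × 24.621444 ≈ 4,927.3 × g
Increase = 4,927.3 − 2,404.1 = 2,523.2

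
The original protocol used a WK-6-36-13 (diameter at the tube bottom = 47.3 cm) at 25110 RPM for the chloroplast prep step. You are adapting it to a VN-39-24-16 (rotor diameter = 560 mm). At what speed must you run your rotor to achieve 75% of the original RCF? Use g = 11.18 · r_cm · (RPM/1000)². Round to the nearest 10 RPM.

Original rotor: r = 47.3 / 2 = 23.65 cm
RCF_original = 11.18 × 23.65 × (25.11)² = 11.18 × 23.65 × 630.5121 ≈ 166,711.8 × g
Target RCF = 0.75 × 166,711.8 ≈ 125,033.8 × g
Your rotor: r = 560 mm / 2 = 280 mm = 28 cm
125,033.8 = 11.18 × 28 × (N/1000)²
(N/1000)² = 125,033.8 / 313.04 = 399.418
N = 1000 × √399.418 ≈ 19,985.4

19990 RPM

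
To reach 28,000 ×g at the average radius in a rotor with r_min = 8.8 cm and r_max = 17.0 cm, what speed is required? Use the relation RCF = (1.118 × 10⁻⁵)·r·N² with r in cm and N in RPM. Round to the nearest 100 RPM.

r_avg = (8.8 + 17.0) / 2 = 12.9 cm
28,000 = 1.118 × 10⁻⁵ × 12.9 × N²
N² = 28,000 / (14.4222 × 10⁻⁵) = 194,145,137
N ≈ √194,145,137 ≈ 13,933.6

N ≈ 13900 RPM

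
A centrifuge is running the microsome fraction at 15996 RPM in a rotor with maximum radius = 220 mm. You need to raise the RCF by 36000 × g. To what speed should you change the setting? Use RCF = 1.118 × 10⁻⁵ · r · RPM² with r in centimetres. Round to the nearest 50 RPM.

N₂ ≈ 20050 RPM

r = 220 mm = 22.0 cm
Current RCF = 1.118 × 10⁻⁵ × 22 × (15996)² = 1.118 × 10⁻⁵ × 22 × 255,872,016 ≈ 62,934.3 × g
Target RCF = 62,934.3 + 36,000 = 98,934.3 × g
N² = 98,934.3 / (24.596 × 10⁻⁵) = 402,237,356
N ≈ √402,237,356 ≈ 20,055.9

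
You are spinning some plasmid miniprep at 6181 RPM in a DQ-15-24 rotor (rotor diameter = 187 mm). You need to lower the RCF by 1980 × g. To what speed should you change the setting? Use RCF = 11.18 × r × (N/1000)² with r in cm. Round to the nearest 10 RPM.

≈ 4390 RPM

r = 187 mm / 2 = 93.5 mm = 9.35 cm
Current RCF = 11.18 × 9.35 × (6.181)² = 11.18 × 9.35 × 38.204761 ≈ 3,993.7 × g
Target RCF = 3,993.7 − 1,980 = 2,013.7 × g
(N/1000)² = 2,013.7 / 104.533 = 19.26377
N = 1000 × √19.26377 ≈ 4,389.1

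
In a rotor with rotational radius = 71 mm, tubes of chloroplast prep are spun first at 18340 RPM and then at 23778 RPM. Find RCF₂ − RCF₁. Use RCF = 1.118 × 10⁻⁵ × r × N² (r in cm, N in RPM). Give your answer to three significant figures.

r = 71 mm = 7.1 cm
RCF₁ = 1.118 × 10⁻⁵ × 7.1 × (18340)² = 1.118 × 10⁻⁵ × 7.1 × 336,355,600 ≈ 26,699.2 × g
RCF₂ = 1.118 × 10⁻⁵ × 7.1 × (23778)² = 1.118 × 10⁻⁵ × 7.1 × 565,393,284 ≈ 44,879.8 × g
Increase = 44,879.8 − 26,699.2 = 18,180.6

≈ 18200 x g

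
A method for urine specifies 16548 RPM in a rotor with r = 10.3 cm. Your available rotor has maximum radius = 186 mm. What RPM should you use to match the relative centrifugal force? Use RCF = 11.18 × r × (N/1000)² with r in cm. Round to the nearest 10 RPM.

RCF_original = 11.18 × 10.3 × (16.548)² = 11.18 × 10.3 × 273.836304 ≈ 31,533.3 × g
Your rotor: r = 186 mm = 18.6 cm
31,533.3 = 11.18 × 18.6 × (N/1000)²
(N/1000)² = 31,533.3 / 207.948 = 151.6403
N = 1000 × √151.6403 ≈ 12,314.2

≈ 12310 RPM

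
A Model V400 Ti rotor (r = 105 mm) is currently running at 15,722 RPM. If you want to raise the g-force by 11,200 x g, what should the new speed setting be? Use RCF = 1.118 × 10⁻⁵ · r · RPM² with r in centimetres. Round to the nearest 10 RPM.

r = 105 mm = 10.5 cm
Current RCF = 1.118 × 10⁻⁵ × 10.5 × (15722)² = 1.118 × 10⁻⁵ × 10.5 × 247,181,284 ≈ 29,016.6 × g
Target RCF = 29,016.6 + 11,200 = 40,216.6 × g
N² = 40,216.6 / (11.739 × 10⁻⁵) = 342,589,658
N ≈ √342,589,658 ≈ 18,509.2

N₂ ≈ 18510 RPM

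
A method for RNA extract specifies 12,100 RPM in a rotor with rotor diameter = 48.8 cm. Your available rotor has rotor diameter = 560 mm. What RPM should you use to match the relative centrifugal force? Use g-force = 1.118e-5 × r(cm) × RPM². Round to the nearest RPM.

Original rotor: r = 48.8 / 2 = 24.4 cm
RCF = 1.118 × 10⁻⁵ × r × N²
RCF_original = 1.118 × 10⁻⁵ × 24.4 × (12100)² = 1.118 × 10⁻⁵ × 24.4 × 146,410,000 ≈ 39,939.5 × g
Your rotor: r = 560 mm / 2 = 280 mm = 28 cm
39,939.5 = 1.118 × 10⁻⁵ × 28 × N²
N² = 39,939.5 / (31.304 × 10⁻⁵) = 127,585,932
N ≈ √127,585,932 ≈ 11,295.4

11295 RPM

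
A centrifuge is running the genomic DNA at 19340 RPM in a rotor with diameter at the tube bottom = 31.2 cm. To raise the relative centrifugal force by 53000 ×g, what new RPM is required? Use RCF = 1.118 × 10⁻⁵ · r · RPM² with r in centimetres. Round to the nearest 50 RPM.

r = 31.2 / 2 = 15.6 cm
Current RCF = 1.118 × 10⁻⁵ × 15.6 × (19340)² = 1.118 × 10⁻⁵ × 15.6 × 374,035,600 ≈ 65,234.8 × g
Target RCF = 65,234.8 + 53,000 = 118,234.8 × g
N² = 118,234.8 / (17.4408 × 10⁻⁵) = 677,920,738
N ≈ √677,920,738 ≈ 26,036.9

N₂ ≈ 26050 RPM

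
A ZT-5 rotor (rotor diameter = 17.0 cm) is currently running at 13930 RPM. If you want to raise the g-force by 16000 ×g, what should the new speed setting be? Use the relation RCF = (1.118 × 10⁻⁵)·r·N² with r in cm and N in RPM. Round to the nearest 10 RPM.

r = 17.0 / 2 = 8.5 cm
Current RCF = 1.118 × 10⁻⁵ × 8.5 × (13930)² = 1.118 × 10⁻⁵ × 8.5 × 194,044,900 ≈ 18,440.1 × g
Target RCF = 18,440.1 + 16,000 = 34,440.1 × g
N² = 34,440.1 / (9.503 × 10⁻⁵) = 362,412,922
N ≈ √362,412,922 ≈ 19,037.1

19040 RPM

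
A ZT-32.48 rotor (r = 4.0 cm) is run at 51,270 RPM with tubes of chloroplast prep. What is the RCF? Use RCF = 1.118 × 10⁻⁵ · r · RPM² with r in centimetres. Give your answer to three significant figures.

RCF = 1.118 × 10⁻⁵ × 4 × (51270)² = 1.118 × 10⁻⁵ × 4 × 2,628,612,900 ≈ 117,551.6 × g

RCF ≈ 118000 × g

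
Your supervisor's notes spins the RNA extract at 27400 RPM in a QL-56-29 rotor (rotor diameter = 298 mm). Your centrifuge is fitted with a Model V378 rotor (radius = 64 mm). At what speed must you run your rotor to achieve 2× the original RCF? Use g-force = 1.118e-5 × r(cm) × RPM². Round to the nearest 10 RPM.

59120 RPM

Original rotor: r = 298 mm / 2 = 149 mm = 14.9 cm
RCF_original = 1.118 × 10⁻⁵ × 14.9 × (27400)² = 1.118 × 10⁻⁵ × 14.9 × 750,760,000 ≈ 125,063.1 × g
Target RCF = 2 × 125,063.1 ≈ 250,126.2 × g
Your rotor: r = 64 mm = 6.4 cm
250,126.2 = 1.118 × 10⁻⁵ × 6.4 × N²
N² = 250,126.2 / (7.1552 × 10⁻⁵) = 3,495,726,185
N ≈ √3,495,726,185 ≈ 59,124.7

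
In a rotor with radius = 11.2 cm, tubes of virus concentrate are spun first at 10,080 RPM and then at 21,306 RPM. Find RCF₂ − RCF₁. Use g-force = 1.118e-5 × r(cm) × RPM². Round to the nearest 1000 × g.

44000 g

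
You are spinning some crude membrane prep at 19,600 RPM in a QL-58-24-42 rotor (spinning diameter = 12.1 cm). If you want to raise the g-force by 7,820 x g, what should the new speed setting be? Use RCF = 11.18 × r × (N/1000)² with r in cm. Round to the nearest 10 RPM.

22360 RPM

r = 12.1 / 2 = 6.05 cm
Current RCF = 11.18 × 6.05 × (19.6)² = 11.18 × 6.05 × 384.16 ≈ 25,984.2 × g
Target RCF = 25,984.2 + 7,820 = 33,804.2 × g
(N/1000)² = 33,804.2 / 67.639 = 499.7738
N = 1000 × √499.7738 ≈ 22,355.6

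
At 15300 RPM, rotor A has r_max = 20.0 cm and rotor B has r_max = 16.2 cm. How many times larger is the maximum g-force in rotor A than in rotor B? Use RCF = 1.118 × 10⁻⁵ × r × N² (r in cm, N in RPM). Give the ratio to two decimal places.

1.23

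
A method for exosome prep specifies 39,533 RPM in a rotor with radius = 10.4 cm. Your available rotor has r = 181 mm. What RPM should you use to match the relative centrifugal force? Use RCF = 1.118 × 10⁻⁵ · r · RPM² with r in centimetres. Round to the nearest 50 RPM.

≈ 29950 RPM

RCF_original = 1.118 × 10⁻⁵ × 10.4 × (39533)² = 1.118 × 10⁻⁵ × 10.4 × 1,562,858,089 ≈ 181,716.6 × g
Your rotor: r = 181 mm = 18.1 cm
181,716.6 = 1.118 × 10⁻⁵ × 18.1 × N²
N² = 181,716.6 / (20.2358 × 10⁻⁵) = 897,995,632
N ≈ √897,995,632 ≈ 29,966.6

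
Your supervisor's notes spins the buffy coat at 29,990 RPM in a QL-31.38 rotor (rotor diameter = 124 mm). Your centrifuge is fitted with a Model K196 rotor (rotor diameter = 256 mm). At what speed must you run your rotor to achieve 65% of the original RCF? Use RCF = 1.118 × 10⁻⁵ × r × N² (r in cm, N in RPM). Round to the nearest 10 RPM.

≈ 16830 RPM

Original rotor: r = 124 mm / 2 = 62 mm = 6.2 cm
RCF = 1.118 × 10⁻⁵ × r × N²
RCF_original = 1.118 × 10⁻⁵ × 6.2 × (29990)² = 1.118 × 10⁻⁵ × 6.2 × 899,400,100 ≈ 62,342.8 × g
Target RCF = 0.65 × 62,342.8 ≈ 40,522.8 × g
Your rotor: r = 256 mm / 2 = 128 mm = 12.8 cm
40,522.8 = 1.118 × 10⁻⁵ × 12.8 × N²
N² = 40,522.8 / (14.3104 × 10⁻⁵) = 283,170,282
N ≈ √283,170,282 ≈ 16,827.7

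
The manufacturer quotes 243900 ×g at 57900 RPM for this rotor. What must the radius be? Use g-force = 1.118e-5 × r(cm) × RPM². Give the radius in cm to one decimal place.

243900 = 1.118 × 10⁻⁵ × r × (57900)²
r = 243900 / (1.118 × 10⁻⁵ × 3,352,410,000) = 243900 / 37479.94 ≈ 6.507 cm

6.5 cm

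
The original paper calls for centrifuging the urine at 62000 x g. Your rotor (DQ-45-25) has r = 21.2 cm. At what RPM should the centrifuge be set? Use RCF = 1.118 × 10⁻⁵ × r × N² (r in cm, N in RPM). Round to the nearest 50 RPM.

RCF = 1.118 × 10⁻⁵ × r × N²
62,000 = 1.118 × 10⁻⁵ × 21.2 × N²
N² = 62,000 / (23.7016 × 10⁻⁵) = 261,585,716
N ≈ √261,585,716 ≈ 16,173.6

≈ 16150 RPM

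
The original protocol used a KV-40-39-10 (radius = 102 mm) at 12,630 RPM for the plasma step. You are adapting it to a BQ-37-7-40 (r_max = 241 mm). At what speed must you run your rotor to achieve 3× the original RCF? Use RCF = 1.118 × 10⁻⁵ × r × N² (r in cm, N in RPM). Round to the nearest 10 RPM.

Original rotor: r = 102 mm = 10.2 cm
RCF = 1.118 × 10⁻⁵ × r × N²
RCF_original = 1.118 × 10⁻⁵ × 10.2 × (12630)² = 1.118 × 10⁻⁵ × 10.2 × 159,516,900 ≈ 18,190.7 × g
Target RCF = 3 × 18,190.7 ≈ 54,572.1 × g
Your rotor: r = 241 mm = 24.1 cm
54,572.1 = 1.118 × 10⁻⁵ × 24.1 × N²
N² = 54,572.1 / (26.9438 × 10⁻⁵) = 202,540,473
N ≈ √202,540,473 ≈ 14,231.7

14230 RPM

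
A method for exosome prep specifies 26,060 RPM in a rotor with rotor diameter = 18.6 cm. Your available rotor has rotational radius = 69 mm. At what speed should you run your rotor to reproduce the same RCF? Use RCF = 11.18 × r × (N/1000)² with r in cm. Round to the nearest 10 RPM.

Original rotor: r = 18.6 / 2 = 9.3 cm
RCF = 11.18 × r × (N/1000)²
RCF_original = 11.18 × 9.3 × (26.06)² = 11.18 × 9.3 × 679.1236 ≈ 70,611.2 × g
Your rotor: r = 69 mm = 6.9 cm
70,611.2 = 11.18 × 6.9 × (N/1000)²
(N/1000)² = 70,611.2 / 77.142 = 915.3405
N = 1000 × √915.3405 ≈ 30,254.6

≈ 30250 RPM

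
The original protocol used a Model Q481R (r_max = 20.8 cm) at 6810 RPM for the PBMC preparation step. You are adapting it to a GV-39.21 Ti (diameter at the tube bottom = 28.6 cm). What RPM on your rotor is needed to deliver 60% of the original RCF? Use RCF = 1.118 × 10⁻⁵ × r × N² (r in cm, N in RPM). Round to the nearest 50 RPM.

≈ 6350 RPM

RCF_original = 1.118 × 10⁻⁵ × 20.8 × (6810)² = 1.118 × 10⁻⁵ × 20.8 × 46,376,100 ≈ 10,784.5 × g
Target RCF = 0.6 × 10,784.5 ≈ 6,470.7 × g
Your rotor: r = 28.6 / 2 = 14.3 cm
6,470.7 = 1.118 × 10⁻⁵ × 14.3 × N²
N² = 6,470.7 / (15.9874 × 10⁻⁵) = 40,473,748
N ≈ √40,473,748 ≈ 6,361.9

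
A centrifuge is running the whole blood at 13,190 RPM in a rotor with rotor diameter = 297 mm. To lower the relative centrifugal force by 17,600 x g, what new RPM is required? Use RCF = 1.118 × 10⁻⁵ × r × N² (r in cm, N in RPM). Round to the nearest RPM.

r = 297 mm / 2 = 148.5 mm = 14.85 cm
Current RCF = 1.118 × 10⁻⁵ × 14.85 × (13190)² = 1.118 × 10⁻⁵ × 14.85 × 173,976,100 ≈ 28,884 × g
Target RCF = 28,884 − 17,600 = 11,284 × g
N² = 11,284 / (16.6023 × 10⁻⁵) = 67,966,487
N ≈ √67,966,487 ≈ 8,244.2

8244 RPM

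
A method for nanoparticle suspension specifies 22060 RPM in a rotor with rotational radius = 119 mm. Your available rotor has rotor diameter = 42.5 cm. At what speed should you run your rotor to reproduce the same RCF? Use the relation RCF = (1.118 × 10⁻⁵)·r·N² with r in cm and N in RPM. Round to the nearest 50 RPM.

≈ 16500 RPM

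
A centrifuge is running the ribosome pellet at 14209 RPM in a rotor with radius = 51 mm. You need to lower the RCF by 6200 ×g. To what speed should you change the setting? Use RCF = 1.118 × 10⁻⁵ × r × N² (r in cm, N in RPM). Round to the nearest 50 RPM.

N₂ ≈ 9650 RPM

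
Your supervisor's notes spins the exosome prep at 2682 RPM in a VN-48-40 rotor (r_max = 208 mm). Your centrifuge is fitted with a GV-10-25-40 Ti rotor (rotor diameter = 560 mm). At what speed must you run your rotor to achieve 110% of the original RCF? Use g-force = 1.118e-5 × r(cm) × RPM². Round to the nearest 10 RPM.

Original rotor: r = 208 mm = 20.8 cm
RCF = 1.118 × 10⁻⁵ × r × N²
RCF_original = 1.118 × 10⁻⁵ × 20.8 × (2682)² = 1.118 × 10⁻⁵ × 20.8 × 7,193,124 ≈ 1,672.7 × g
Target RCF = 1.1 × 1,672.7 ≈ 1,840 × g
Your rotor: r = 560 mm / 2 = 280 mm = 28 cm
1,840 = 1.118 × 10⁻⁵ × 28 × N²
N² = 1,840 / (31.304 × 10⁻⁵) = 5,877,843
N ≈ √5,877,843 ≈ 2,424.4

2420 RPM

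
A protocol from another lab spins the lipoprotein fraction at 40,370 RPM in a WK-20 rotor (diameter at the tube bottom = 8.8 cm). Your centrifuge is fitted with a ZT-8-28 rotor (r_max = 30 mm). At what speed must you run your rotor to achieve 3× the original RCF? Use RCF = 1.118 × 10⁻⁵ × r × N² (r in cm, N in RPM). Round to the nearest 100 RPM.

84700 RPM

Original rotor: r = 8.8 / 2 = 4.4 cm
RCF_original = 1.118 × 10⁻⁵ × 4.4 × (40370)² = 1.118 × 10⁻⁵ × 4.4 × 1,629,736,900 ≈ 80,170 × g
Target RCF = 3 × 80,170 ≈ 240,510 × g
Your rotor: r = 30 mm = 3.0 cm
240,510 = 1.118 × 10⁻⁵ × 3 × N²
N² = 240,510 / (3.354 × 10⁻⁵) = 7,170,840,787
N ≈ √7,170,840,787 ≈ 84,680.8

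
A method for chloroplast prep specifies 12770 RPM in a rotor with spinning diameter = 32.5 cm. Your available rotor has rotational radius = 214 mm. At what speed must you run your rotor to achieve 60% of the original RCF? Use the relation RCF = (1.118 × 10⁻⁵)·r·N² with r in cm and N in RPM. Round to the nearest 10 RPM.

8620 RPM

Original rotor: r = 32.5 / 2 = 16.25 cm
RCF_original = 1.118 × 10⁻⁵ × 16.25 × (12770)² = 1.118 × 10⁻⁵ × 16.25 × 163,072,900 ≈ 29,626.3 × g
Target RCF = 0.6 × 29,626.3 ≈ 17,775.8 × g
Your rotor: r = 214 mm = 21.4 cm
17,775.8 = 1.118 × 10⁻⁵ × 21.4 × N²
N² = 17,775.8 / (23.9252 × 10⁻⁵) = 74,297,394
N ≈ √74,297,394 ≈ 8,619.6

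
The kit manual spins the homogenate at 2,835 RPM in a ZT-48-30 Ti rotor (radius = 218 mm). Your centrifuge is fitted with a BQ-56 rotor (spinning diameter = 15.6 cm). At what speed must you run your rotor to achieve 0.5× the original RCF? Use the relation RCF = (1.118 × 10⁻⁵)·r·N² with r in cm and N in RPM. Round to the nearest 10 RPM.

≈ 3350 RPM

Original rotor: r = 218 mm = 21.8 cm
RCF_original = 1.118 × 10⁻⁵ × 21.8 × (2835)² = 1.118 × 10⁻⁵ × 21.8 × 8,037,225 ≈ 1,958.9 × g
Target RCF = 0.5 × 1,958.9 ≈ 979.5 × g
Your rotor: r = 15.6 / 2 = 7.8 cm
979.5 = 1.118 × 10⁻⁵ × 7.8 × N²
N² = 979.5 / (8.7204 × 10⁻⁵) = 11,232,283
N ≈ √11,232,283 ≈ 3,351.5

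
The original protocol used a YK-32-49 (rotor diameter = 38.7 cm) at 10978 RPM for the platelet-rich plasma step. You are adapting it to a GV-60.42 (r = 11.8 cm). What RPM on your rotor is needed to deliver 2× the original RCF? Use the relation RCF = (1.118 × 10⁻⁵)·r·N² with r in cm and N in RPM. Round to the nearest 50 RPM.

19900 RPM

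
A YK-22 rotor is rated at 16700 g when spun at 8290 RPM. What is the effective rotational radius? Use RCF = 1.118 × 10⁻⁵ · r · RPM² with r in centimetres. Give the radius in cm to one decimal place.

r ≈ 21.7 cm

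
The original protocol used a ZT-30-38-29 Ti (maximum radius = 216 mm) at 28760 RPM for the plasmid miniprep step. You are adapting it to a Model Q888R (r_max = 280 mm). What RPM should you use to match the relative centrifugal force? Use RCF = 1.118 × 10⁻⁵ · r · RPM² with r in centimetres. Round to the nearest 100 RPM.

25300 RPM

Original rotor: r = 216 mm = 21.6 cm
RCF_original = 1.118 × 10⁻⁵ × 21.6 × (28760)² = 1.118 × 10⁻⁵ × 21.6 × 827,137,600 ≈ 199,743.8 × g
Your rotor: r = 280 mm = 28.0 cm
199,743.8 = 1.118 × 10⁻⁵ × 28 × N²
N² = 199,743.8 / (31.304 × 10⁻⁵) = 638,077,562
N ≈ √638,077,562 ≈ 25,260.2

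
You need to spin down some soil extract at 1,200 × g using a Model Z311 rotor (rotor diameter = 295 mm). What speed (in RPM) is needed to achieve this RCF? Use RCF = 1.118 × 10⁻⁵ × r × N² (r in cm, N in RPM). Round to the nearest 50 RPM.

N ≈ 2700 RPM

r = 295 mm / 2 = 147.5 mm = 14.75 cm
1,200 = 1.118 × 10⁻⁵ × 14.75 × N²
N² = 1,200 / (16.4905 × 10⁻⁵) = 7,276,917
N ≈ √7,276,917 ≈ 2,697.6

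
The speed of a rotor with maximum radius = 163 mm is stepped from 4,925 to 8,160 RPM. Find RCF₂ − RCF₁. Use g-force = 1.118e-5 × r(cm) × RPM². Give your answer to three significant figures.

7710 ×g

r = 163 mm = 16.3 cm
RCF₁ = 1.118 × 10⁻⁵ × 16.3 × (4925)² = 1.118 × 10⁻⁵ × 16.3 × 24,255,625 ≈ 4,420.2 × g
RCF₂ = 1.118 × 10⁻⁵ × 16.3 × (8160)² = 1.118 × 10⁻⁵ × 16.3 × 66,585,600 ≈ 12,134.2 × g
Increase = 12,134.2 − 4,420.2 = 7,714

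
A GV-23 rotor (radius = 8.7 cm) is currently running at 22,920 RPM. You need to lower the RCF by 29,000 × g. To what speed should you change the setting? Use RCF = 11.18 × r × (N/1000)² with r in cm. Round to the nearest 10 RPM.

15070 RPM

Current RCF = 11.18 × 8.7 × (22.92)² = 11.18 × 8.7 × 525.3264 ≈ 51,096.4 × g
Target RCF = 51,096.4 − 29,000 = 22,096.4 × g
(N/1000)² = 22,096.4 / 97.266 = 227.175
N = 1000 × √227.175 ≈ 15,072.3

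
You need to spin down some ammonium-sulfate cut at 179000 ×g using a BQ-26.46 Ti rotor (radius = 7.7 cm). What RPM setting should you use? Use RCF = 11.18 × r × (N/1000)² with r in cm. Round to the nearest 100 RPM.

179,000 = 11.18 × 7.7 × (N/1000)²
(N/1000)² = 179,000 / 86.086 = 2079.316
N = 1000 × √2079.316 ≈ 45,599.5

N ≈ 45600 RPM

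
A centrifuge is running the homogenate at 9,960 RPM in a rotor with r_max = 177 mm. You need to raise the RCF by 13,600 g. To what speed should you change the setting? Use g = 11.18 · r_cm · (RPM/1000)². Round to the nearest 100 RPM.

N₂ ≈ 13000 RPM

r = 177 mm = 17.7 cm
Current RCF = 11.18 × 17.7 × (9.96)² = 11.18 × 17.7 × 99.2016 ≈ 19,630.6 × g
Target RCF = 19,630.6 + 13,600 = 33,230.6 × g
(N/1000)² = 33,230.6 / 197.886 = 167.928
N = 1000 × √167.928 ≈ 12,958.7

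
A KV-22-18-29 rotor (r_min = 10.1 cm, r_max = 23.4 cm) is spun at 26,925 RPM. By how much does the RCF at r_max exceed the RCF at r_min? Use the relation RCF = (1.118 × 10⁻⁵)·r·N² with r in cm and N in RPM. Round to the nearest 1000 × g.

≈ 108000 ×g

RCF_max = 1.118 × 10⁻⁵ × 23.4 × (26925)² = 1.118 × 10⁻⁵ × 23.4 × 724,955,625 ≈ 189,657.1 × g
RCF_min = 1.118 × 10⁻⁵ × 10.1 × (26925)² = 1.118 × 10⁻⁵ × 10.1 × 724,955,625 ≈ 81,860.5 × g
ΔRCF = 189,657.1 − 81,860.5 = 107,796.6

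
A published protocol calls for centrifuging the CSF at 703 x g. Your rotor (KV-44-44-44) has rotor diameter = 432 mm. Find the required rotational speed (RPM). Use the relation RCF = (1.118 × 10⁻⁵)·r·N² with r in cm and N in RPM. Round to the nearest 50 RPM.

r = 432 mm / 2 = 216 mm = 21.6 cm
703 = 1.118 × 10⁻⁵ × 21.6 × N²
N² = 703 / (24.1488 × 10⁻⁵) = 2,911,118
N ≈ √2,911,118 ≈ 1,706.2

1700 RPM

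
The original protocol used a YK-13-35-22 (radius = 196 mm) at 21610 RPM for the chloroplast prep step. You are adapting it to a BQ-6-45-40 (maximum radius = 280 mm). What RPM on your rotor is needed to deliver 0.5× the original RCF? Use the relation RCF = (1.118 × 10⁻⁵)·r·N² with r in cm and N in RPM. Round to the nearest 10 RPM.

Original rotor: r = 196 mm = 19.6 cm
RCF_original = 1.118 × 10⁻⁵ × 19.6 × (21610)² = 1.118 × 10⁻⁵ × 19.6 × 466,992,100 ≈ 102,331 × g
Target RCF = 0.5 × 102,331 ≈ 51,165.5 × g
Your rotor: r = 280 mm = 28.0 cm
51,165.5 = 1.118 × 10⁻⁵ × 28 × N²
N² = 51,165.5 / (31.304 × 10⁻⁵) = 163,447,163
N ≈ √163,447,163 ≈ 12,784.6

12780 RPM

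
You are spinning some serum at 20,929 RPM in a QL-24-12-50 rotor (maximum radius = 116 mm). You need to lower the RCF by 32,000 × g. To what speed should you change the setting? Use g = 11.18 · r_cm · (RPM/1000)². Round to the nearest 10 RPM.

r = 116 mm = 11.6 cm
Current RCF = 11.18 × 11.6 × (20.929)² = 11.18 × 11.6 × 438.023041 ≈ 56,806.3 × g
Target RCF = 56,806.3 − 32,000 = 24,806.3 × g
(N/1000)² = 24,806.3 / 129.688 = 191.2768
N = 1000 × √191.2768 ≈ 13,830.3

N₂ ≈ 13830 RPM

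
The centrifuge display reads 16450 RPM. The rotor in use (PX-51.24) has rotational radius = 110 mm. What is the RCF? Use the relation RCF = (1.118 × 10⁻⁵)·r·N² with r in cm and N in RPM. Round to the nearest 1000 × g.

≈ 33000 g

r = 110 mm = 11.0 cm
RCF = 1.118 × 10⁻⁵ × r × N²
RCF = 1.118 × 10⁻⁵ × 11 × (16450)² = 1.118 × 10⁻⁵ × 11 × 270,602,500 ≈ 33,278.7 × g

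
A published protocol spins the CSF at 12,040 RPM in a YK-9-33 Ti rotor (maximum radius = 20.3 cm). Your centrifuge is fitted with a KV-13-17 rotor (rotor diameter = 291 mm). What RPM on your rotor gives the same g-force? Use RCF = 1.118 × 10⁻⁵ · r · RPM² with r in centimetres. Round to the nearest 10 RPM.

≈ 14220 RPM

RCF = 1.118 × 10⁻⁵ × r × N²
RCF_original = 1.118 × 10⁻⁵ × 20.3 × (12040)² = 1.118 × 10⁻⁵ × 20.3 × 144,961,600 ≈ 32,899.6 × g
Your rotor: r = 291 mm / 2 = 145.5 mm = 14.55 cm
32,899.6 = 1.118 × 10⁻⁵ × 14.55 × N²
N² = 32,899.6 / (16.2669 × 10⁻⁵) = 202,248,738
N ≈ √202,248,738 ≈ 14,221.4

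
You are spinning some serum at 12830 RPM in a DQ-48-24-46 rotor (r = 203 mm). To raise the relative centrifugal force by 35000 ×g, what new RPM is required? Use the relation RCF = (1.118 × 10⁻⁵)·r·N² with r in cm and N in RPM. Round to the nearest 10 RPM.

≈ 17860 RPM

r = 203 mm = 20.3 cm
Current RCF = 1.118 × 10⁻⁵ × 20.3 × (12830)² = 1.118 × 10⁻⁵ × 20.3 × 164,608,900 ≈ 37,358.6 × g
Target RCF = 37,358.6 + 35,000 = 72,358.6 × g
N² = 72,358.6 / (22.6954 × 10⁻⁵) = 318,824,960
N ≈ √318,824,960 ≈ 17,855.7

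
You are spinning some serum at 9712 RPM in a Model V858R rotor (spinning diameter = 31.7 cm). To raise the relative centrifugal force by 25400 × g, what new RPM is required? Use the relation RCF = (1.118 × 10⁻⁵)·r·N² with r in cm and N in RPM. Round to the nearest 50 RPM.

r = 31.7 / 2 = 15.85 cm
Current RCF = 1.118 × 10⁻⁵ × 15.85 × (9712)² = 1.118 × 10⁻⁵ × 15.85 × 94,322,944 ≈ 16,714.3 × g
Target RCF = 16,714.3 + 25,400 = 42,114.3 × g
N² = 42,114.3 / (17.7203 × 10⁻⁵) = 237,661,326
N ≈ √237,661,326 ≈ 15,416.3

15400 RPM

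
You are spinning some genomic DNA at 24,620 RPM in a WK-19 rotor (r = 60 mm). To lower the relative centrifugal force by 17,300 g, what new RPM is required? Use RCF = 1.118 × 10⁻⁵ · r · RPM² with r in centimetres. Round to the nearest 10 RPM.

r = 60 mm = 6.0 cm
Current RCF = 1.118 × 10⁻⁵ × 6 × (24620)² = 1.118 × 10⁻⁵ × 6 × 606,144,400 ≈ 40,660.2 × g
Target RCF = 40,660.2 − 17,300 = 23,360.2 × g
N² = 23,360.2 / (6.708 × 10⁻⁵) = 348,243,888
N ≈ √348,243,888 ≈ 18,661.3

18660 RPM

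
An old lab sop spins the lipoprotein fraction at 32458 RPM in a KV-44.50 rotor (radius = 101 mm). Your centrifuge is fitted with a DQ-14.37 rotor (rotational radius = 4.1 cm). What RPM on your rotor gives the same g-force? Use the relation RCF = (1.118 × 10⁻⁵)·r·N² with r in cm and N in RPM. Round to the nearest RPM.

Original rotor: r = 101 mm = 10.1 cm
RCF_original = 1.118 × 10⁻⁵ × 10.1 × (32458)² = 1.118 × 10⁻⁵ × 10.1 × 1,053,521,764 ≈ 118,961.6 × g
118,961.6 = 1.118 × 10⁻⁵ × 4.1 × N²
N² = 118,961.6 / (4.5838 × 10⁻⁵) = 2,595,261,573
N ≈ √2,595,261,573 ≈ 50,943.7

50944 RPM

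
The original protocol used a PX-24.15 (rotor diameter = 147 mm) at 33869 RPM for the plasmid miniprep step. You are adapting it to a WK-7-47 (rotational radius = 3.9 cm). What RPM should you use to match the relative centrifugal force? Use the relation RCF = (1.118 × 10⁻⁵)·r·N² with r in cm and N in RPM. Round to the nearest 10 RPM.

≈ 46500 RPM

Original rotor: r = 147 mm / 2 = 73.5 mm = 7.35 cm
RCF_original = 1.118 × 10⁻⁵ × 7.35 × (33869)² = 1.118 × 10⁻⁵ × 7.35 × 1,147,109,161 ≈ 94,261.4 × g
94,261.4 = 1.118 × 10⁻⁵ × 3.9 × N²
N² = 94,261.4 / (4.3602 × 10⁻⁵) = 2,161,859,548
N ≈ √2,161,859,548 ≈ 46,495.8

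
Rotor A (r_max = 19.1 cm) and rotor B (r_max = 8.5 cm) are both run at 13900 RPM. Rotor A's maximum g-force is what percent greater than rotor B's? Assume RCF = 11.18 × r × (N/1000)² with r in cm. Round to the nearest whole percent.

At equal RPM, RCF scales linearly with r: ratio = 19.1 / 8.5 = 2.2471.
So rotor A delivers 124.7% more g-force.

125%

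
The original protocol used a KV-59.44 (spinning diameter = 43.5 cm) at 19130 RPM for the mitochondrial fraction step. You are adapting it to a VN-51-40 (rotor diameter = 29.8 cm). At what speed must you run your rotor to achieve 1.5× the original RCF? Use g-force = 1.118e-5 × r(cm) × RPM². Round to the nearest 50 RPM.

≈ 28300 RPM

Original rotor: r = 43.5 / 2 = 21.75 cm
RCF_original = 1.118 × 10⁻⁵ × 21.75 × (19130)² = 1.118 × 10⁻⁵ × 21.75 × 365,956,900 ≈ 88,987.9 × g
Target RCF = 1.5 × 88,987.9 ≈ 133,481.8 × g
Your rotor: r = 29.8 / 2 = 14.9 cm
133,481.8 = 1.118 × 10⁻⁵ × 14.9 × N²
N² = 133,481.8 / (16.6582 × 10⁻⁵) = 801,297,859
N ≈ √801,297,859 ≈ 28,307.2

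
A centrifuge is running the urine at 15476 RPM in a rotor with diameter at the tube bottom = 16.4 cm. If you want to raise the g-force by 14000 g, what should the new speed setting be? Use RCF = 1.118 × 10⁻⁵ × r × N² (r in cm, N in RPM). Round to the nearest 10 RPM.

N₂ ≈ 19800 RPM

r = 16.4 / 2 = 8.2 cm
Current RCF = 1.118 × 10⁻⁵ × 8.2 × (15476)² = 1.118 × 10⁻⁵ × 8.2 × 239,506,576 ≈ 21,957 × g
Target RCF = 21,957 + 14,000 = 35,957 × g
N² = 35,957 / (9.1676 × 10⁻⁵) = 392,218,247
N ≈ √392,218,247 ≈ 19,804.5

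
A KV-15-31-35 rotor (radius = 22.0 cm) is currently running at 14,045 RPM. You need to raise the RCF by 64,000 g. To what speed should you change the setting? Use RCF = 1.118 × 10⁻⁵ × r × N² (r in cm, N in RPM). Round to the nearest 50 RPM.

Current RCF = 1.118 × 10⁻⁵ × 22 × (14045)² = 1.118 × 10⁻⁵ × 22 × 197,262,025 ≈ 48,518.6 × g
Target RCF = 48,518.6 + 64,000 = 112,518.6 × g
N² = 112,518.6 / (24.596 × 10⁻⁵) = 457,467,068
N ≈ √457,467,068 ≈ 21,388.5

≈ 21400 RPM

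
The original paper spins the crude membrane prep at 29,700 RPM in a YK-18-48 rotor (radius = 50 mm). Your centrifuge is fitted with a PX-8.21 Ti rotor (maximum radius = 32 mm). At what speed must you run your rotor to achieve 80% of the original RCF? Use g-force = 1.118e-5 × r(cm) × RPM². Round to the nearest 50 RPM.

≈ 33200 RPM

Original rotor: r = 50 mm = 5.0 cm
RCF = 1.118 × 10⁻⁵ × r × N²
RCF_original = 1.118 × 10⁻⁵ × 5 × (29700)² = 1.118 × 10⁻⁵ × 5 × 882,090,000 ≈ 49,308.8 × g
Target RCF = 0.8 × 49,308.8 ≈ 39,447 × g
Your rotor: r = 32 mm = 3.2 cm
39,447 = 1.118 × 10⁻⁵ × 3.2 × N²
N² = 39,447 / (3.5776 × 10⁻⁵) = 1,102,610,689
N ≈ √1,102,610,689 ≈ 33,205.6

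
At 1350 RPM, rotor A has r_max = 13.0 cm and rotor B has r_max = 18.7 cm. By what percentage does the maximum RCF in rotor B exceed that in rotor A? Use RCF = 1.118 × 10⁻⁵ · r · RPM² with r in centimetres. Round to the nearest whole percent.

44%

At equal RPM, RCF scales linearly with r: ratio = 18.7 / 13.0 = 1.4385.
So rotor B delivers 43.8% more g-force.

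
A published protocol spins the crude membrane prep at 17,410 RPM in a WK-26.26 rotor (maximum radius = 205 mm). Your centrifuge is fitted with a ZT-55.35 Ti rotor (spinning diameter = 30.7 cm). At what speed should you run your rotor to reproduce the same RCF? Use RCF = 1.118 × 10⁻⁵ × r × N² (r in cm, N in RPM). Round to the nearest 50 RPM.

20100 RPM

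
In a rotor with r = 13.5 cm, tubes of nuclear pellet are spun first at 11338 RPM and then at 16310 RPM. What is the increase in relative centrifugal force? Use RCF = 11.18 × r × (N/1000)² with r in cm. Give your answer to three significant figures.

≈ 20700 × g

RCF₁ = 11.18 × 13.5 × (11.338)² = 11.18 × 13.5 × 128.550244 ≈ 19,402.1 × g
RCF₂ = 11.18 × 13.5 × (16.31)² = 11.18 × 13.5 × 266.0161 ≈ 40,149.8 × g
Increase = 40,149.8 − 19,402.1 = 20,747.7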